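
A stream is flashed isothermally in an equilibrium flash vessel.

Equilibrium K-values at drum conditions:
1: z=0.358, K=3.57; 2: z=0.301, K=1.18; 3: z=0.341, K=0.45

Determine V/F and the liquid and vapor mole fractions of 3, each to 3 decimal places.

V/F = 0.823, x_3 = 0.623, y_3 = 0.280

Rachford–Rice: g(V/F) = Σ zᵢ(Kᵢ−1)/(1+V/F(Kᵢ−1)) = 0.
Check two-phase: ΣzᵢKᵢ = 1.787 > 1 and Σzᵢ/Kᵢ = 1.113 > 1, so g(0) = 0.787 > 0 and g(1) = -0.113 < 0.
Newton–Raphson from V/F = 0.5:
  V/F = 0.500: g = 0.1937, g' = -0.657 → V/F = 0.795
  V/F = 0.795: g = 0.0167, g' = -0.588 → V/F = 0.823
Converged at V/F = 0.823.
Compositions from xᵢ = zᵢ/(1+V/F(Kᵢ−1)), yᵢ = Kᵢxᵢ:
  1: x = 0.115, y = 0.410
  2: x = 0.262, y = 0.309
  3: x = 0.623, y = 0.280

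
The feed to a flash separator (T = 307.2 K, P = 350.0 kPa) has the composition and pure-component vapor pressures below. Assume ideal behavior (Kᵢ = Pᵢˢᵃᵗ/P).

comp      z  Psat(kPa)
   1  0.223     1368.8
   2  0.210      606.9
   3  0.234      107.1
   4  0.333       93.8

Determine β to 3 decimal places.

β = 0.260

Raoult's law: Kᵢ = Pᵢˢᵃᵗ/P = Pᵢˢᵃᵗ/350.0.
  K_1 = 1368.8/350.0 = 3.91086, K_2 = 606.9/350.0 = 1.73400, K_3 = 107.1/350.0 = 0.30600, K_4 = 93.8/350.0 = 0.26800
Newton iteration, β⁰ = 0.5:
  β = 0.500: g = -0.2560, g' = -1.082 → β = 0.263
  β = 0.263: g = -0.0041, g' = -1.127 → β = 0.260
Converged at β = 0.260.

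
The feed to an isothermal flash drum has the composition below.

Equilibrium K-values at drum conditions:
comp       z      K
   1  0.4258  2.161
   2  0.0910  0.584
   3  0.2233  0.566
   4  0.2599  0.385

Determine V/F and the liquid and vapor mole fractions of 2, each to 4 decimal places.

V/F = 0.3298, x_2 = 0.1055, y_2 = 0.0616

Rachford–Rice: g(V/F) = Σ zᵢ(Kᵢ−1)/(1+V/F(Kᵢ−1)) = 0.
Check two-phase: ΣzᵢKᵢ = 1.1997 > 1 and Σzᵢ/Kᵢ = 1.4224 > 1, so g(0) = 0.1997 > 0 and g(1) = -0.4224 < 0.
Newton–Raphson from V/F = 0.63:
  V/F = 0.6300: g = -0.16010, g' = -0.5620 → V/F = 0.3451
  V/F = 0.3451: g = -0.00816, g' = -0.5306 → V/F = 0.3298
Converged at V/F = 0.3298.
Compositions from xᵢ = zᵢ/(1+V/F(Kᵢ−1)), yᵢ = Kᵢxᵢ:
  1: x = 0.3079, y = 0.6654
  2: x = 0.1055, y = 0.0616
  3: x = 0.2606, y = 0.1475
  4: x = 0.3260, y = 0.1255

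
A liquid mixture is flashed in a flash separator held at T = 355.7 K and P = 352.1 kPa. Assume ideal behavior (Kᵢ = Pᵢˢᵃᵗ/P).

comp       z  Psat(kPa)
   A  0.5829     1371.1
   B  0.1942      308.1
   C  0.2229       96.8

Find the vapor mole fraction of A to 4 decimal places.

y_A = 0.6392

Raoult's law: Kᵢ = Pᵢˢᵃᵗ/P = Pᵢˢᵃᵗ/352.1.
  K_A = 1371.1/352.1 = 3.894064, K_B = 308.1/352.1 = 0.875036, K_C = 96.8/352.1 = 0.274922
Material balance + equilibrium reduce to Σ zᵢ(Kᵢ−1)/(1+ψ(Kᵢ−1)) = 0.
Check two-phase: ΣzᵢKᵢ = 2.5011 > 1 and Σzᵢ/Kᵢ = 1.1824 > 1, so g(0) = 1.5011 > 0 and g(1) = -0.1824 < 0.
Iterate (Newton) starting at ψ = 0.34:
  ψ = 0.3400: g = 0.61044, g' = -1.4500 → ψ = 0.7610
  ψ = 0.7610: g = 0.13940, g' = -1.0631 → ψ = 0.8921
  ψ = 0.8921: g = -0.01399, g' = -1.3240 → ψ = 0.8815
  ψ = 0.8815: g = -0.00018, g' = -1.2911 → ψ = 0.8814
Converged at ψ = 0.8814.
Compositions from xᵢ = zᵢ/(1+ψ(Kᵢ−1)), yᵢ = Kᵢxᵢ:
  A: x = 0.1642, y = 0.6392
  B: x = 0.2182, y = 0.1910
  C: x = 0.6176, y = 0.1698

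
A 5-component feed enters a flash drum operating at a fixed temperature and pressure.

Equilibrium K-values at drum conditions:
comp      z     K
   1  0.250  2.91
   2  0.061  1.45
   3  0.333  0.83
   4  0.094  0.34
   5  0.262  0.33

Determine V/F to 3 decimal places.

Rachford–Rice: g(V/F) = Σ zᵢ(Kᵢ−1)/(1+V/F(Kᵢ−1)) = 0.
g(0) = ΣzᵢKᵢ − 1 = 0.211 and g(1) = 1 − Σzᵢ/Kᵢ = -0.600, so a root lies in (0, 1).
Iterate (Newton) starting at V/F = 0.47:
  V/F = 0.470: g = -0.1334, g' = -0.610 → V/F = 0.251
  V/F = 0.251: g = 0.0028, g' = -0.666 → V/F = 0.255
Converged at V/F = 0.255.

V/F = 0.255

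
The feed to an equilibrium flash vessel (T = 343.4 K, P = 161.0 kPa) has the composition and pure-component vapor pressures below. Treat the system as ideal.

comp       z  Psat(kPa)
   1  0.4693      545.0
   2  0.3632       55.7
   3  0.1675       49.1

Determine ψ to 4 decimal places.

ψ = 0.4808

Raoult's law: Kᵢ = Pᵢˢᵃᵗ/P = Pᵢˢᵃᵗ/161.0.
  K_1 = 545.0/161.0 = 3.385093, K_2 = 55.7/161.0 = 0.345963, K_3 = 49.1/161.0 = 0.304969
Material balance + equilibrium reduce to Σ zᵢ(Kᵢ−1)/(1+ψ(Kᵢ−1)) = 0.
g(0) = ΣzᵢKᵢ − 1 = 0.7654 and g(1) = 1 − Σzᵢ/Kᵢ = -0.7377, so a root lies in (0, 1).
Newton–Raphson from ψ = 0.51:
  ψ = 0.5100: g = -0.03176, g' = -1.0874 → ψ = 0.4808
Converged at ψ = 0.4808.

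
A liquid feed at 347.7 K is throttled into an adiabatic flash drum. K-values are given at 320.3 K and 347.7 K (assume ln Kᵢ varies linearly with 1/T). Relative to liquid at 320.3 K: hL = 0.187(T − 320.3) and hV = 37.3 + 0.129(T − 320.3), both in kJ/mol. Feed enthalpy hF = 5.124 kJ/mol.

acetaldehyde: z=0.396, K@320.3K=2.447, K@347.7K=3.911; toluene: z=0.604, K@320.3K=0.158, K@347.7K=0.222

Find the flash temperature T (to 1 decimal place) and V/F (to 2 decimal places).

T = 325.1 K, V/F = 0.11

Adiabatic flash: solve Rachford–Rice at each trial T, then check hF = ψ·hV(T) + (1−ψ)·hL(T).
  T = 320.3 K: K = (2.447, 0.158), RR gives ψ = 0.053, H_out = 1.973 kJ/mol
  T = 347.7 K: K = (3.911, 0.222), RR gives ψ = 0.302, H_out = 15.891 kJ/mol
  T = 334.0 K: K = (3.123, 0.189), RR gives ψ = 0.204, H_out = 9.995 kJ/mol
  T = 327.1 K: K = (2.769, 0.173), RR gives ψ = 0.137, H_out = 6.341 kJ/mol
  T = 323.7 K: K = (2.605, 0.165), RR gives ψ = 0.098, H_out = 4.275 kJ/mol
  T = 325.4 K: K = (2.686, 0.169), RR gives ψ = 0.118, H_out = 5.334 kJ/mol
Linear interpolation between T = 323.7 (H_out = 4.275) and T = 325.4 (H_out = 5.334) on hF = 5.124 gives T ≈ 325.1 K, at which ψ = 0.11.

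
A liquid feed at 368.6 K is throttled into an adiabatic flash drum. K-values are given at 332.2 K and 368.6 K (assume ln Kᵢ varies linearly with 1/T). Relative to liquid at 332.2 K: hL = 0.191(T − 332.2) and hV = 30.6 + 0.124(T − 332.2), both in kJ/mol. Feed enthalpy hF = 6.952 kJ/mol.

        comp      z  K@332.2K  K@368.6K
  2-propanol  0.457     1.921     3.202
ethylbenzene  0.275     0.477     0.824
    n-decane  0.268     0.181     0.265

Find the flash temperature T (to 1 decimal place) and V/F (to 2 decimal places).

Adiabatic flash: solve Rachford–Rice at each trial T, then check hF = ψ·hV(T) + (1−ψ)·hL(T).
  T = 332.2 K: K = (1.921, 0.477, 0.181), RR gives ψ = 0.091, H_out = 2.793 kJ/mol
  T = 368.6 K: K = (3.202, 0.824, 0.265), RR gives ψ = 0.630, H_out = 24.702 kJ/mol
  T = 350.4 K: K = (2.513, 0.636, 0.221), RR gives ψ = 0.413, H_out = 15.612 kJ/mol
  T = 341.3 K: K = (2.205, 0.553, 0.201), RR gives ψ = 0.273, H_out = 9.938 kJ/mol
  T = 336.8 K: K = (2.062, 0.514, 0.191), RR gives ψ = 0.191, H_out = 6.651 kJ/mol
  T = 339.1 K: K = (2.134, 0.534, 0.196), RR gives ψ = 0.234, H_out = 8.382 kJ/mol
Linear interpolation between T = 336.8 (H_out = 6.651) and T = 339.1 (H_out = 8.382) on hF = 6.952 gives T ≈ 337.2 K, at which ψ = 0.20.

T = 337.2 K, V/F = 0.20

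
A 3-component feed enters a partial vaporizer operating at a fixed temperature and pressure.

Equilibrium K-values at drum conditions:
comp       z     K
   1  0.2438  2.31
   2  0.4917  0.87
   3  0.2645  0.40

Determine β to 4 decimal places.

β = 0.2182

Let β = V/F and solve Σ zᵢ(Kᵢ−1)/(1+β(Kᵢ−1)) = 0.
Feasibility: ΣzᵢKᵢ = 1.0968, Σzᵢ/Kᵢ = 1.3320 — both > 1, two phases present.
Newton iteration, β⁰ = 0.5:
  β = 0.5000: g = -0.10210, g' = -0.3566 → β = 0.2137
  β = 0.2137: g = 0.00175, g' = -0.3895 → β = 0.2182
Converged at β = 0.2182.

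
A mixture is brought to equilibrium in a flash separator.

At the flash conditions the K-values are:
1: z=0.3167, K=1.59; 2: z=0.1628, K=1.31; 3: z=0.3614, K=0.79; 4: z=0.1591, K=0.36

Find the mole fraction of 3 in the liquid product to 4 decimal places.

Rachford–Rice: g(ψ) = Σ zᵢ(Kᵢ−1)/(1+ψ(Kᵢ−1)) = 0.
Check two-phase: ΣzᵢKᵢ = 1.0596 > 1 and Σzᵢ/Kᵢ = 1.2229 > 1, so g(0) = 0.0596 > 0 and g(1) = -0.2229 < 0.
Newton–Raphson from ψ = 0.47:
  ψ = 0.4700: g = -0.03950, g' = -0.2324 → ψ = 0.3001
  ψ = 0.3001: g = -0.00210, g' = -0.2107 → ψ = 0.2901
Converged at ψ = 0.2901.
Compositions from xᵢ = zᵢ/(1+ψ(Kᵢ−1)), yᵢ = Kᵢxᵢ:
  1: x = 0.2704, y = 0.4300
  2: x = 0.1494, y = 0.1957
  3: x = 0.3848, y = 0.3040
  4: x = 0.1954, y = 0.0703

x_3 = 0.3848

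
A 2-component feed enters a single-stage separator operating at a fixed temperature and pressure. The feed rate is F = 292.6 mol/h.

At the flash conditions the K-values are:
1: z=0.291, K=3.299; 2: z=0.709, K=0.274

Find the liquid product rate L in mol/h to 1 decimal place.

L = 265.6 mol/h

Rachford–Rice: g(β) = Σ zᵢ(Kᵢ−1)/(1+β(Kᵢ−1)) = 0.
g(0) = ΣzᵢKᵢ − 1 = 0.154 and g(1) = 1 − Σzᵢ/Kᵢ = -1.676, so a root lies in (0, 1).
Binary case is linear: z₁(K₁−1)(1+β(K₂−1)) + z₂(K₂−1)(1+β(K₁−1)) = 0
⇒ β = [z₁(K₁−1)+z₂(K₂−1)] / [−(K₁−1)(K₂−1)] = 0.1543/1.6691 = 0.092
Then V = β·F = 0.0924·292.6 = 27.0 mol/h and L = F − V = 265.6 mol/h.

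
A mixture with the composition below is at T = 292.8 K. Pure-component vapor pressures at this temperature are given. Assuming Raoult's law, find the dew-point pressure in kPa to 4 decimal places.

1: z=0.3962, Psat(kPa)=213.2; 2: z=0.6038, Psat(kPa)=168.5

At the dew point ψ → 1, so Σzᵢ/Kᵢ = 1 with Kᵢ = Pᵢˢᵃᵗ/P ⇒ 1/P = Σzᵢ/Pᵢˢᵃᵗ.
1/P = 0.3962/213.2 + 0.6038/168.5 = 0.0054417 ⇒ P = 183.7650 kPa

Pdew = 183.7650 kPa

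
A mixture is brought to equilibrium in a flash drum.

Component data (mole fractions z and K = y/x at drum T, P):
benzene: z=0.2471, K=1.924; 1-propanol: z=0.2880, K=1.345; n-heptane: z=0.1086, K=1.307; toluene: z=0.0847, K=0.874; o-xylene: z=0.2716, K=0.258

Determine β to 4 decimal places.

Rachford–Rice: g(β) = Σ zᵢ(Kᵢ−1)/(1+β(Kᵢ−1)) = 0.
Feasibility: ΣzᵢKᵢ = 1.1488, Σzᵢ/Kᵢ = 1.5753 — both > 1, two phases present.
Newton–Raphson from β = 0.48:
  β = 0.4800: g = -0.05190, g' = -0.4965 → β = 0.3755
  β = 0.3755: g = -0.00319, g' = -0.4402 → β = 0.3682
Converged at β = 0.3682.

β = 0.3682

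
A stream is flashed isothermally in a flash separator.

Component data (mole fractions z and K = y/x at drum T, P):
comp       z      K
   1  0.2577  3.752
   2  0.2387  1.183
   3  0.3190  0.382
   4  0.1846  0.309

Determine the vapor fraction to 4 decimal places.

Let ψ = V/F and solve Σ zᵢ(Kᵢ−1)/(1+ψ(Kᵢ−1)) = 0.
Check two-phase: ΣzᵢKᵢ = 1.4282 > 1 and Σzᵢ/Kᵢ = 1.7029 > 1, so g(0) = 0.4282 > 0 and g(1) = -0.7029 < 0.
Iterate (Newton) starting at ψ = 0.67:
  ψ = 0.6700: g = -0.28569, g' = -0.9082 → ψ = 0.3554
  ψ = 0.3554: g = -0.02218, g' = -0.8608 → ψ = 0.3296
  ψ = 0.3296: g = 0.00028, g' = -0.8836 → ψ = 0.3300
Converged at ψ = 0.3300.

ψ = 0.3300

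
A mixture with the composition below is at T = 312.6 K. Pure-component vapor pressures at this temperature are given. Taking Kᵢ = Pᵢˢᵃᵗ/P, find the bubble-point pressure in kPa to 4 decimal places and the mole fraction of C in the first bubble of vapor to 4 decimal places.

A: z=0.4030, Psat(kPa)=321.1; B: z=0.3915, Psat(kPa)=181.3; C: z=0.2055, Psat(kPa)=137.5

At the bubble point ψ → 0, so ΣzᵢKᵢ = 1 with Kᵢ = Pᵢˢᵃᵗ/P ⇒ P = ΣzᵢPᵢˢᵃᵗ.
P = 0.4030·321.1 + 0.3915·181.3 + 0.2055·137.5 = 228.6385 kPa
yᵢ = zᵢPᵢˢᵃᵗ/P ⇒ y_C = 0.2055·137.5/228.6385 = 0.1236

Pbub = 228.6385 kPa, y_C = 0.1236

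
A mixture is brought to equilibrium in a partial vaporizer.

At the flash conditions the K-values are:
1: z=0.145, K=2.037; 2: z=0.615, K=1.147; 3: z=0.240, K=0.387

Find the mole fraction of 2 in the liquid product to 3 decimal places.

x_2 = 0.582

Newton–Raphson from V/F = 0.37:
  V/F = 0.370: g = 0.0041, g' = -0.244 → V/F = 0.387
Converged at V/F = 0.387.
Compositions from xᵢ = zᵢ/(1+V/F(Kᵢ−1)), yᵢ = Kᵢxᵢ:
  1: x = 0.103, y = 0.211
  2: x = 0.582, y = 0.667
  3: x = 0.315, y = 0.122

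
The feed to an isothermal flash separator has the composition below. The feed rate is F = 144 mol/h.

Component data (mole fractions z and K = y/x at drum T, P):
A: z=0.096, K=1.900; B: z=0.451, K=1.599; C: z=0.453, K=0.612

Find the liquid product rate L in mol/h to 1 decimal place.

L = 42.0 mol/h

Newton–Raphson from ψ = 0.32:
  ψ = 0.320: g = 0.0931, g' = -0.250 → ψ = 0.693
  ψ = 0.693: g = 0.0038, g' = -0.238 → ψ = 0.709
Converged at ψ = 0.709.
Then V = ψ·F = 0.7086·144 = 102.0 mol/h and L = F − V = 42.0 mol/h.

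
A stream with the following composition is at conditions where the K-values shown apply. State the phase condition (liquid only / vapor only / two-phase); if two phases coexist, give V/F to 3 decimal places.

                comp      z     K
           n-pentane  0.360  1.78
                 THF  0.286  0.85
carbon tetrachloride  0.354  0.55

ΣzᵢKᵢ = 1.079; Σzᵢ/Kᵢ = 1.182.
Both exceed 1, so a two-phase solution exists.
Material balance + equilibrium reduce to Σ zᵢ(Kᵢ−1)/(1+ψ(Kᵢ−1)) = 0.
Newton–Raphson from ψ = 0.5:
  ψ = 0.500: g = -0.0499, g' = -0.240 → ψ = 0.292
  ψ = 0.292: g = 0.0004, g' = -0.247 → ψ = 0.294
Converged at ψ = 0.294.

two-phase, V/F = 0.294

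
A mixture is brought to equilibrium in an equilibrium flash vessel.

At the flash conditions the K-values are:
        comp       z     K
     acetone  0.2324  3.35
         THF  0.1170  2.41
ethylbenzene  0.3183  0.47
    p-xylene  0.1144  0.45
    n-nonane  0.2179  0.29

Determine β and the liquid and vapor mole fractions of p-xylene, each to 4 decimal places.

Material balance + equilibrium reduce to Σ zᵢ(Kᵢ−1)/(1+β(Kᵢ−1)) = 0.
Check two-phase: ΣzᵢKᵢ = 1.3248 > 1 and Σzᵢ/Kᵢ = 1.8008 > 1, so g(0) = 0.3248 > 0 and g(1) = -0.8008 < 0.
Iterate (Newton) starting at β = 0.5:
  β = 0.5000: g = -0.20831, g' = -0.8467 → β = 0.2540
  β = 0.2540: g = 0.00667, g' = -0.9591 → β = 0.2609
  β = 0.2609: g = 0.00003, g' = -0.9506 → β = 0.2610
Converged at β = 0.2610.
Compositions from xᵢ = zᵢ/(1+β(Kᵢ−1)), yᵢ = Kᵢxᵢ:
  acetone: x = 0.1441, y = 0.4826
  THF: x = 0.0855, y = 0.2061
  ethylbenzene: x = 0.3694, y = 0.1736
  p-xylene: x = 0.1336, y = 0.0601
  n-nonane: x = 0.2675, y = 0.0776

β = 0.2610, x_p-xylene = 0.1336, y_p-xylene = 0.0601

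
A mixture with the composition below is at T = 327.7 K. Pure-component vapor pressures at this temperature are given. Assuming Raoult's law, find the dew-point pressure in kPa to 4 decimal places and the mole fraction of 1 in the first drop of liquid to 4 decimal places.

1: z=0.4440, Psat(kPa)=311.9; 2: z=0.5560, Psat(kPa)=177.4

Pdew = 219.4092 kPa, x_1 = 0.3123

At the dew point ψ → 1, so Σzᵢ/Kᵢ = 1 with Kᵢ = Pᵢˢᵃᵗ/P ⇒ 1/P = Σzᵢ/Pᵢˢᵃᵗ.
1/P = 0.4440/311.9 + 0.5560/177.4 = 0.0045577 ⇒ P = 219.4092 kPa
xᵢ = zᵢP/Pᵢˢᵃᵗ ⇒ x_1 = 0.4440·219.4092/311.9 = 0.3123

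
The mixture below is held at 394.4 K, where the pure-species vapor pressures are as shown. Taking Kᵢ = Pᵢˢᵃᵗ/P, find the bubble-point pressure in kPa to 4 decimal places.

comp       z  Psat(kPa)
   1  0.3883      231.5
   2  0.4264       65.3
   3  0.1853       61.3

At the bubble point ψ → 0, so ΣzᵢKᵢ = 1 with Kᵢ = Pᵢˢᵃᵗ/P ⇒ P = ΣzᵢPᵢˢᵃᵗ.
P = 0.3883·231.5 + 0.4264·65.3 + 0.1853·61.3 = 129.0943 kPa

Pbub = 129.0943 kPa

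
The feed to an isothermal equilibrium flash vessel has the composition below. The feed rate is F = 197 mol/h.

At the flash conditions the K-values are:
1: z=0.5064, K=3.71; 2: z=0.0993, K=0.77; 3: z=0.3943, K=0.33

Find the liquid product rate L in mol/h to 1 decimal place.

Newton–Raphson from V/F = 0.57:
  V/F = 0.5700: g = 0.08560, g' = -1.0446 → V/F = 0.6519
  V/F = 0.6519: g = 0.00006, g' = -1.0511 → V/F = 0.6520
Converged at V/F = 0.6520.
Then V = V/F·F = 0.6520·197 = 128.4 mol/h and L = F − V = 68.6 mol/h.

L = 68.6 mol/h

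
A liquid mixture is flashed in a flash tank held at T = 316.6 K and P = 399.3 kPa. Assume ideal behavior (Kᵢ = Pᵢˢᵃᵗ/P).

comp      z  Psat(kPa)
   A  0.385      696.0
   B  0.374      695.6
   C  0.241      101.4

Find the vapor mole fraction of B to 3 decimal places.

y_B = 0.430

Raoult's law: Kᵢ = Pᵢˢᵃᵗ/P = Pᵢˢᵃᵗ/399.3.
  K_A = 696.0/399.3 = 1.74305, K_B = 695.6/399.3 = 1.74205, K_C = 101.4/399.3 = 0.25394
Let β = V/F and solve Σ zᵢ(Kᵢ−1)/(1+β(Kᵢ−1)) = 0.
Check two-phase: ΣzᵢKᵢ = 1.384 > 1 and Σzᵢ/Kᵢ = 1.385 > 1, so g(0) = 0.384 > 0 and g(1) = -0.385 < 0.
Newton iteration, β⁰ = 0.5:
  β = 0.500: g = 0.1242, g' = -0.564 → β = 0.720
  β = 0.720: g = -0.0215, g' = -0.805 → β = 0.694
  β = 0.694: g = -0.0006, g' = -0.758 → β = 0.693
Converged at β = 0.693.
Compositions from xᵢ = zᵢ/(1+β(Kᵢ−1)), yᵢ = Kᵢxᵢ:
  A: x = 0.254, y = 0.443
  B: x = 0.247, y = 0.430
  C: x = 0.499, y = 0.127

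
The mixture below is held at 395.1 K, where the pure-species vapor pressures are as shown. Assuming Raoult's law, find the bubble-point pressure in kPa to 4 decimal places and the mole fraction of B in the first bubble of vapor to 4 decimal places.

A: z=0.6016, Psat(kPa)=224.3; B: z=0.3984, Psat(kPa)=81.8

Pbub = 167.5280 kPa, y_B = 0.1945

At the bubble point ψ → 0, so ΣzᵢKᵢ = 1 with Kᵢ = Pᵢˢᵃᵗ/P ⇒ P = ΣzᵢPᵢˢᵃᵗ.
P = 0.6016·224.3 + 0.3984·81.8 = 167.5280 kPa
yᵢ = zᵢPᵢˢᵃᵗ/P ⇒ y_B = 0.3984·81.8/167.5280 = 0.1945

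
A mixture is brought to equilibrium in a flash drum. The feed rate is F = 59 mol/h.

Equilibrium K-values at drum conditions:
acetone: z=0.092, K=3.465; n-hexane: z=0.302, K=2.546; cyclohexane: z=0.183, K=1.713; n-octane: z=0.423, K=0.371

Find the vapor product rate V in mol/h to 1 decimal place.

V = 35.2 mol/h

Let ψ = V/F and solve Σ zᵢ(Kᵢ−1)/(1+ψ(Kᵢ−1)) = 0.
Check two-phase: ΣzᵢKᵢ = 1.558 > 1 and Σzᵢ/Kᵢ = 1.392 > 1, so g(0) = 0.558 > 0 and g(1) = -0.392 < 0.
Newton iteration, ψ⁰ = 0.4:
  ψ = 0.400: g = 0.1487, g' = -0.772 → ψ = 0.592
  ψ = 0.592: g = 0.0034, g' = -0.760 → ψ = 0.597
Converged at ψ = 0.597.
Then V = ψ·F = 0.5970·59 = 35.2 mol/h and L = F − V = 23.8 mol/h.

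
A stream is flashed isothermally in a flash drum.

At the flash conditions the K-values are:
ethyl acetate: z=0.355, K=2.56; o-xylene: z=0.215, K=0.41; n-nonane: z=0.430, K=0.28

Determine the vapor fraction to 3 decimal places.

Newton–Raphson from ψ = 0.5:
  ψ = 0.500: g = -0.3526, g' = -0.967 → ψ = 0.136
  ψ = 0.136: g = -0.0239, g' = -0.951 → ψ = 0.110
  ψ = 0.110: g = 0.0003, g' = -0.977 → ψ = 0.111
Converged at ψ = 0.111.

ψ = 0.111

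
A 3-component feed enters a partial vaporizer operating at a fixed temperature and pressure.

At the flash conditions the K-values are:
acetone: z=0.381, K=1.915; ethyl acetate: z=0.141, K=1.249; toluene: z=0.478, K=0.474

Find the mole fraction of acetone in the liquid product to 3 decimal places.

Rachford–Rice: g(V/F) = Σ zᵢ(Kᵢ−1)/(1+V/F(Kᵢ−1)) = 0.
Check two-phase: ΣzᵢKᵢ = 1.132 > 1 and Σzᵢ/Kᵢ = 1.320 > 1, so g(0) = 0.132 > 0 and g(1) = -0.320 < 0.
Newton iteration, V/F⁰ = 0.5:
  V/F = 0.500: g = -0.0707, g' = -0.401 → V/F = 0.323
  V/F = 0.323: g = -0.0015, g' = -0.389 → V/F = 0.320
Converged at V/F = 0.320.
Compositions from xᵢ = zᵢ/(1+V/F(Kᵢ−1)), yᵢ = Kᵢxᵢ:
  acetone: x = 0.295, y = 0.565
  ethyl acetate: x = 0.131, y = 0.163
  toluene: x = 0.575, y = 0.272

x_acetone = 0.295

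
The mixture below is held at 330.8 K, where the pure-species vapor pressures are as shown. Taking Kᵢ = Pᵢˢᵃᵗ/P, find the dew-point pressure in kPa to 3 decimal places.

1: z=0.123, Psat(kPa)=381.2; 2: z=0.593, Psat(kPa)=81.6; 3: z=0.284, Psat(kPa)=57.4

Pdew = 79.760 kPa

At the dew point ψ → 1, so Σzᵢ/Kᵢ = 1 with Kᵢ = Pᵢˢᵃᵗ/P ⇒ 1/P = Σzᵢ/Pᵢˢᵃᵗ.
1/P = 0.123/381.2 + 0.593/81.6 + 0.284/57.4 = 0.012538 ⇒ P = 79.760 kPa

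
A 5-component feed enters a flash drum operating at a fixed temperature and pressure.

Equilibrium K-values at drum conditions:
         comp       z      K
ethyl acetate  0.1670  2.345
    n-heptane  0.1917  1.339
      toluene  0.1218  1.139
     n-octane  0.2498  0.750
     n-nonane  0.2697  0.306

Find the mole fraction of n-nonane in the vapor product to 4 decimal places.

y_n-nonane = 0.0907

Rachford–Rice: g(ψ) = Σ zᵢ(Kᵢ−1)/(1+ψ(Kᵢ−1)) = 0.
Feasibility: ΣzᵢKᵢ = 1.0569, Σzᵢ/Kᵢ = 1.5358 — both > 1, two phases present.
Newton iteration, ψ⁰ = 0.5:
  ψ = 0.5000: g = -0.15231, g' = -0.4512 → ψ = 0.1624
  ψ = 0.1624: g = -0.01355, g' = -0.4075 → ψ = 0.1292
  ψ = 0.1292: g = 0.00012, g' = -0.4152 → ψ = 0.1295
Converged at ψ = 0.1295.
Compositions from xᵢ = zᵢ/(1+ψ(Kᵢ−1)), yᵢ = Kᵢxᵢ:
  ethyl acetate: x = 0.1422, y = 0.3335
  n-heptane: x = 0.1836, y = 0.2459
  toluene: x = 0.1196, y = 0.1363
  n-octane: x = 0.2582, y = 0.1936
  n-nonane: x = 0.2963, y = 0.0907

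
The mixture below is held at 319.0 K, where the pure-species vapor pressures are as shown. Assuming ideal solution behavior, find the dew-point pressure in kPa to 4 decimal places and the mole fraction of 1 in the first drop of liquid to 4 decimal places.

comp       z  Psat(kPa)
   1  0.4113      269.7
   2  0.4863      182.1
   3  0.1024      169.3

Pdew = 208.3168 kPa, x_1 = 0.3177

At the dew point ψ → 1, so Σzᵢ/Kᵢ = 1 with Kᵢ = Pᵢˢᵃᵗ/P ⇒ 1/P = Σzᵢ/Pᵢˢᵃᵗ.
1/P = 0.4113/269.7 + 0.4863/182.1 + 0.1024/169.3 = 0.0048004 ⇒ P = 208.3168 kPa
xᵢ = zᵢP/Pᵢˢᵃᵗ ⇒ x_1 = 0.4113·208.3168/269.7 = 0.3177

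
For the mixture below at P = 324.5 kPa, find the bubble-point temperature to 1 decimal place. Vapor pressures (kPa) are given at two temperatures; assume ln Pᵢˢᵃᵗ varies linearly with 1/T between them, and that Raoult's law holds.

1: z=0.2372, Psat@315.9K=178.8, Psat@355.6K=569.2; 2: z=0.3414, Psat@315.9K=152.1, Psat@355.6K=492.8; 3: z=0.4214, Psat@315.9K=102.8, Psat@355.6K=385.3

Bubble-point temperature: ΣzᵢPᵢˢᵃᵗ(T) = P. Interpolate ln Pᵢˢᵃᵗ = aᵢ + bᵢ/T.
  T = 315.9 K: ΣzᵢPᵢˢᵃᵗ = 137.66 kPa
  T = 355.6 K: ΣzᵢPᵢˢᵃᵗ = 465.62 kPa
  T = 335.8 K: ΣzᵢPᵢˢᵃᵗ = 262.69 kPa
  T = 345.7 K: ΣzᵢPᵢˢᵃᵗ = 352.56 kPa
  T = 340.8 K: ΣzᵢPᵢˢᵃᵗ = 305.42 kPa
  T = 343.2 K: ΣzᵢPᵢˢᵃᵗ = 327.83 kPa
  T = 342.0 K: ΣzᵢPᵢˢᵃᵗ = 316.46 kPa
  T = 342.6 K: ΣzᵢPᵢˢᵃᵗ = 322.10 kPa
Interpolating between 342.6 K and 343.2 K gives T ≈ 342.9 K.

T = 342.9 K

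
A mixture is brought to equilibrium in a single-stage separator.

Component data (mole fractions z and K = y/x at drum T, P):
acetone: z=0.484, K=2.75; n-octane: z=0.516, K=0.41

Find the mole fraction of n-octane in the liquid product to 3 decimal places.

x_n-octane = 0.748

Rachford–Rice: g(ψ) = Σ zᵢ(Kᵢ−1)/(1+ψ(Kᵢ−1)) = 0.
g(0) = ΣzᵢKᵢ − 1 = 0.543 and g(1) = 1 − Σzᵢ/Kᵢ = -0.435, so a root lies in (0, 1).
Binary case is linear: z₁(K₁−1)(1+ψ(K₂−1)) + z₂(K₂−1)(1+ψ(K₁−1)) = 0
⇒ ψ = [z₁(K₁−1)+z₂(K₂−1)] / [−(K₁−1)(K₂−1)] = 0.5426/1.0325 = 0.525
Compositions from xᵢ = zᵢ/(1+ψ(Kᵢ−1)), yᵢ = Kᵢxᵢ:
  acetone: x = 0.252, y = 0.693
  n-octane: x = 0.748, y = 0.307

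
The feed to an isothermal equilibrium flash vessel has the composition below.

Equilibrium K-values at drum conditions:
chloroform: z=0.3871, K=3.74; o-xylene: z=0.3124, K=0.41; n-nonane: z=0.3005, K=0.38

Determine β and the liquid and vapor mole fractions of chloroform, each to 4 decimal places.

Newton iteration, β⁰ = 0.5:
  β = 0.5000: g = -0.08392, g' = -0.9788 → β = 0.4143
  β = 0.4143: g = 0.00214, g' = -1.0372 → β = 0.4163
Converged at β = 0.4163.
Compositions from xᵢ = zᵢ/(1+β(Kᵢ−1)), yᵢ = Kᵢxᵢ:
  chloroform: x = 0.1808, y = 0.6763
  o-xylene: x = 0.4141, y = 0.1698
  n-nonane: x = 0.4051, y = 0.1539

β = 0.4163, x_chloroform = 0.1808, y_chloroform = 0.6763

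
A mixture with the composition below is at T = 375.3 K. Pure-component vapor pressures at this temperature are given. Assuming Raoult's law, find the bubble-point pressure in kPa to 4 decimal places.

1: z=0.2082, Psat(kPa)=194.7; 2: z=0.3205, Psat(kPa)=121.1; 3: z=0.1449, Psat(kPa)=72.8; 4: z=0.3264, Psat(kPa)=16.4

Pbub = 95.2508 kPa

At the bubble point ψ → 0, so ΣzᵢKᵢ = 1 with Kᵢ = Pᵢˢᵃᵗ/P ⇒ P = ΣzᵢPᵢˢᵃᵗ.
P = 0.2082·194.7 + 0.3205·121.1 + 0.1449·72.8 + 0.3264·16.4 = 95.2508 kPa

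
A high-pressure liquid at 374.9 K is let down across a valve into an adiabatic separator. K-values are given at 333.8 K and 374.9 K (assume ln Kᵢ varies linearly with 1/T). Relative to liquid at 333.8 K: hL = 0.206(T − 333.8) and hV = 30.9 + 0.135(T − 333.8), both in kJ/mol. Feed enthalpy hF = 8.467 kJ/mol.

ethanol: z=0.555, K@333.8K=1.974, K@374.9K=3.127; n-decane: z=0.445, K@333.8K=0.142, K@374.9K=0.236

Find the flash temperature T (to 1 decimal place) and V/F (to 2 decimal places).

T = 338.4 K, V/F = 0.25

Adiabatic flash: solve Rachford–Rice at each trial T, then check hF = ψ·hV(T) + (1−ψ)·hL(T).
  T = 333.8 K: K = (1.974, 0.142), RR gives ψ = 0.190, H_out = 5.870 kJ/mol
  T = 374.9 K: K = (3.127, 0.236), RR gives ψ = 0.517, H_out = 22.940 kJ/mol
  T = 354.4 K: K = (2.519, 0.186), RR gives ψ = 0.389, H_out = 15.690 kJ/mol
  T = 344.1 K: K = (2.238, 0.163), RR gives ψ = 0.304, H_out = 11.287 kJ/mol
  T = 339.0 K: K = (2.105, 0.152), RR gives ψ = 0.252, H_out = 8.771 kJ/mol
  T = 336.4 K: K = (2.039, 0.147), RR gives ψ = 0.223, H_out = 7.370 kJ/mol
  T = 337.7 K: K = (2.072, 0.150), RR gives ψ = 0.238, H_out = 8.082 kJ/mol
Linear interpolation between T = 337.7 (H_out = 8.082) and T = 339.0 (H_out = 8.771) on hF = 8.467 gives T ≈ 338.4 K, at which ψ = 0.25.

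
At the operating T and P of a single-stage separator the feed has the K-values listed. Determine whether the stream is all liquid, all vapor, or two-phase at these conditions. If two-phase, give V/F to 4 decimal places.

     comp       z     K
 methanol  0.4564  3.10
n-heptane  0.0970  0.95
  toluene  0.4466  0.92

all vapor

ΣzᵢKᵢ = 1.9179; Σzᵢ/Kᵢ = 0.7348.
Since Σzᵢ/Kᵢ < 1 the mixture is above its dew point — single vapor phase.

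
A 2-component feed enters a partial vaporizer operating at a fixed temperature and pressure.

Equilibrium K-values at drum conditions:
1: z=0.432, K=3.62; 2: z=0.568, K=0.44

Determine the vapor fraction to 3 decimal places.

ψ = 0.555

Material balance + equilibrium reduce to Σ zᵢ(Kᵢ−1)/(1+ψ(Kᵢ−1)) = 0.
Check two-phase: ΣzᵢKᵢ = 1.814 > 1 and Σzᵢ/Kᵢ = 1.410 > 1, so g(0) = 0.814 > 0 and g(1) = -0.410 < 0.
Binary case is linear: z₁(K₁−1)(1+ψ(K₂−1)) + z₂(K₂−1)(1+ψ(K₁−1)) = 0
⇒ ψ = [z₁(K₁−1)+z₂(K₂−1)] / [−(K₁−1)(K₂−1)] = 0.8138/1.4672 = 0.555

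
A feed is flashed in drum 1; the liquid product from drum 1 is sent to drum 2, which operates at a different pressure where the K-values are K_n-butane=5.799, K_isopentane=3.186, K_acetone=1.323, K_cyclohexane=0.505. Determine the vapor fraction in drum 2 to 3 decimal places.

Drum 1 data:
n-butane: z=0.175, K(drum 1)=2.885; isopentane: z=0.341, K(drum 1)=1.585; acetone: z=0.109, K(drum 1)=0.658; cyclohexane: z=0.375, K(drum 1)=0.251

V/F (drum 2) = 0.795

Drum 1:
Newton iteration, ψ₁⁰ = 0.66:
  ψ₁ = 0.660: g = -0.3127, g' = -1.028 → ψ₁ = 0.356
  ψ₁ = 0.356: g = -0.0629, g' = -0.710 → ψ₁ = 0.267
Converged at ψ₁ = 0.267.
Drum-1 compositions:
  n-butane: x = 0.116, y = 0.336
  isopentane: x = 0.295, y = 0.468
  acetone: x = 0.120, y = 0.079
  cyclohexane: x = 0.469, y = 0.118
Drum-2 feed = drum-1 liquid: z₂ = (0.1164, 0.2950, 0.1199, 0.4687).
Drum 2:
Rachford–Rice: g(ψ₂) = Σ zᵢ(Kᵢ−1)/(1+ψ₂(Kᵢ−1)) = 0.
Check two-phase: ΣzᵢKᵢ = 2.010 > 1 and Σzᵢ/Kᵢ = 1.131 > 1, so g(0) = 1.010 > 0 and g(1) = -0.131 < 0.
Newton iteration, ψ₂⁰ = 0.68:
  ψ₂ = 0.680: g = 0.0725, g' = -0.645 → ψ₂ = 0.792
  ψ₂ = 0.792: g = 0.0015, g' = -0.624 → ψ₂ = 0.795
Converged at ψ₂ = 0.795.
  n-butane: x = 0.024, y = 0.140
  isopentane: x = 0.108, y = 0.343
  acetone: x = 0.095, y = 0.126
  cyclohexane: x = 0.773, y = 0.390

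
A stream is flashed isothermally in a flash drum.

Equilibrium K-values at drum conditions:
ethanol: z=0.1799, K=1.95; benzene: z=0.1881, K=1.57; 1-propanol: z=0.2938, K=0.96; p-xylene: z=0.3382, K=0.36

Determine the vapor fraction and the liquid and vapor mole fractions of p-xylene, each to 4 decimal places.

ψ = 0.1416, x_p-xylene = 0.3719, y_p-xylene = 0.1339

Let ψ = V/F and solve Σ zᵢ(Kᵢ−1)/(1+ψ(Kᵢ−1)) = 0.
Feasibility: ΣzᵢKᵢ = 1.0499, Σzᵢ/Kᵢ = 1.4576 — both > 1, two phases present.
Newton iteration, ψ⁰ = 0.5:
  ψ = 0.5000: g = -0.13099, g' = -0.4117 → ψ = 0.1818
  ψ = 0.1818: g = -0.01391, g' = -0.3461 → ψ = 0.1416
Converged at ψ = 0.1416.
Compositions from xᵢ = zᵢ/(1+ψ(Kᵢ−1)), yᵢ = Kᵢxᵢ:
  ethanol: x = 0.1586, y = 0.3092
  benzene: x = 0.1740, y = 0.2733
  1-propanol: x = 0.2955, y = 0.2837
  p-xylene: x = 0.3719, y = 0.1339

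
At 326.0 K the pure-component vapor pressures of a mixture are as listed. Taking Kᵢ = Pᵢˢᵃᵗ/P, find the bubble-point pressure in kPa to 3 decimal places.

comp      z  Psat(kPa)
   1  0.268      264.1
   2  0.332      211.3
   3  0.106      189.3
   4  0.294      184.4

Pbub = 215.210 kPa

At the bubble point ψ → 0, so ΣzᵢKᵢ = 1 with Kᵢ = Pᵢˢᵃᵗ/P ⇒ P = ΣzᵢPᵢˢᵃᵗ.
P = 0.268·264.1 + 0.332·211.3 + 0.106·189.3 + 0.294·184.4 = 215.210 kPa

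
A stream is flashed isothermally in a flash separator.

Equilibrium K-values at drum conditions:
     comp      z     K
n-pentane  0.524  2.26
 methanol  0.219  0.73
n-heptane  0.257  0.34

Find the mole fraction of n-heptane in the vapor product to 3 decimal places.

y_n-heptane = 0.151

Let ψ = V/F and solve Σ zᵢ(Kᵢ−1)/(1+ψ(Kᵢ−1)) = 0.
g(0) = ΣzᵢKᵢ − 1 = 0.431 and g(1) = 1 − Σzᵢ/Kᵢ = -0.288, so a root lies in (0, 1).
Newton iteration, ψ⁰ = 0.5:
  ψ = 0.500: g = 0.0835, g' = -0.584 → ψ = 0.643
  ψ = 0.643: g = -0.0015, g' = -0.615 → ψ = 0.641
Converged at ψ = 0.641.
Compositions from xᵢ = zᵢ/(1+ψ(Kᵢ−1)), yᵢ = Kᵢxᵢ:
  n-pentane: x = 0.290, y = 0.655
  methanol: x = 0.265, y = 0.193
  n-heptane: x = 0.445, y = 0.151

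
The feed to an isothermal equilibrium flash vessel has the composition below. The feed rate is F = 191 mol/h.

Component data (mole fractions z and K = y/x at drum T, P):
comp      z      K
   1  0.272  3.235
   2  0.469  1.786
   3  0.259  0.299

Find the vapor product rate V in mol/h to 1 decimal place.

V = 158.9 mol/h

Newton iteration, β⁰ = 0.5:
  β = 0.500: g = 0.2722, g' = -0.754 → β = 0.861
  β = 0.861: g = -0.0302, g' = -1.072 → β = 0.833
  β = 0.833: g = -0.0009, g' = -1.006 → β = 0.832
Converged at β = 0.832.
Then V = β·F = 0.8318·191 = 158.9 mol/h and L = F − V = 32.1 mol/h.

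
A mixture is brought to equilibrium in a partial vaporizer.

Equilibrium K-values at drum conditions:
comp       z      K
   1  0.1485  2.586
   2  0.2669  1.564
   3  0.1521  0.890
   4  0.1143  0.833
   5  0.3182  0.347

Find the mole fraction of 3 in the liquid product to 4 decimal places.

Let ψ = V/F and solve Σ zᵢ(Kᵢ−1)/(1+ψ(Kᵢ−1)) = 0.
g(0) = ΣzᵢKᵢ − 1 = 0.1424 and g(1) = 1 − Σzᵢ/Kᵢ = -0.4532, so a root lies in (0, 1).
Iterate (Newton) starting at ψ = 0.5:
  ψ = 0.5000: g = -0.09827, g' = -0.4728 → ψ = 0.2922
  ψ = 0.2922: g = -0.00395, g' = -0.4497 → ψ = 0.2834
Converged at ψ = 0.2834.
Compositions from xᵢ = zᵢ/(1+ψ(Kᵢ−1)), yᵢ = Kᵢxᵢ:
  1: x = 0.1025, y = 0.2649
  2: x = 0.2301, y = 0.3599
  3: x = 0.1570, y = 0.1397
  4: x = 0.1200, y = 0.0999
  5: x = 0.3905, y = 0.1355

x_3 = 0.1570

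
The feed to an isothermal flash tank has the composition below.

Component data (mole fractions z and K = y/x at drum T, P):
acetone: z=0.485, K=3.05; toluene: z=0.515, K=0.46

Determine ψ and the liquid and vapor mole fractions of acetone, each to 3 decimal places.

ψ = 0.647, x_acetone = 0.208, y_acetone = 0.636

Binary case is linear: z₁(K₁−1)(1+ψ(K₂−1)) + z₂(K₂−1)(1+ψ(K₁−1)) = 0
⇒ ψ = [z₁(K₁−1)+z₂(K₂−1)] / [−(K₁−1)(K₂−1)] = 0.7161/1.1070 = 0.647
Compositions from xᵢ = zᵢ/(1+ψ(Kᵢ−1)), yᵢ = Kᵢxᵢ:
  acetone: x = 0.208, y = 0.636
  toluene: x = 0.792, y = 0.364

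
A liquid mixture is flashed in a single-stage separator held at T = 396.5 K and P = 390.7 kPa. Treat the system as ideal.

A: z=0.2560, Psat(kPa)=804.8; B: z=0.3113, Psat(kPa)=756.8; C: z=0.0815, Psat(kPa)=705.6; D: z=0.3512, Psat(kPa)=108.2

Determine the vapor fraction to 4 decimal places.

ψ = 0.5339

Raoult's law: Kᵢ = Pᵢˢᵃᵗ/P = Pᵢˢᵃᵗ/390.7.
  K_A = 804.8/390.7 = 2.059893, K_B = 756.8/390.7 = 1.937036, K_C = 705.6/390.7 = 1.805989, K_D = 108.2/390.7 = 0.276939
Material balance + equilibrium reduce to Σ zᵢ(Kᵢ−1)/(1+ψ(Kᵢ−1)) = 0.
Feasibility: ΣzᵢKᵢ = 1.3748, Σzᵢ/Kᵢ = 1.5983 — both > 1, two phases present.
Newton iteration, ψ⁰ = 0.5:
  ψ = 0.5000: g = 0.02507, g' = -0.7269 → ψ = 0.5345
  ψ = 0.5345: g = -0.00042, g' = -0.7522 → ψ = 0.5339
Converged at ψ = 0.5339.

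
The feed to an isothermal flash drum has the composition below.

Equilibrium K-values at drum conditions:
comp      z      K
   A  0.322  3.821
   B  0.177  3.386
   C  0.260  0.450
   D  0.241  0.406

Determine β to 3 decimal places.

Iterate (Newton) starting at β = 0.5:
  β = 0.500: g = 0.1685, g' = -0.972 → β = 0.673
  β = 0.673: g = 0.0096, g' = -0.888 → β = 0.684
Converged at β = 0.684.

β = 0.684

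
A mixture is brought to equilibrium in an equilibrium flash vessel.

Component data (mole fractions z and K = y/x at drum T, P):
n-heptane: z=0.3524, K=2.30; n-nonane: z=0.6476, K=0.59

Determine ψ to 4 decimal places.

ψ = 0.3614

Let ψ = V/F and solve Σ zᵢ(Kᵢ−1)/(1+ψ(Kᵢ−1)) = 0.
Check two-phase: ΣzᵢKᵢ = 1.1926 > 1 and Σzᵢ/Kᵢ = 1.2508 > 1, so g(0) = 0.1926 > 0 and g(1) = -0.2508 < 0.
Iterate (Newton) starting at ψ = 0.56:
  ψ = 0.5600: g = -0.07953, g' = -0.3829 → ψ = 0.3523
  ψ = 0.3523: g = 0.00388, g' = -0.4289 → ψ = 0.3613
  ψ = 0.3613: g = 0.00001, g' = -0.4257 → ψ = 0.3614
Converged at ψ = 0.3614.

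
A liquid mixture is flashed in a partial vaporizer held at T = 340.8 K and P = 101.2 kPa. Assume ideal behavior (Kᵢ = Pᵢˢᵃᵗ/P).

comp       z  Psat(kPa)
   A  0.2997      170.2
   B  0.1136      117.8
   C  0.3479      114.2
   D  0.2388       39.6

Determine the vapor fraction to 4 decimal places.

Raoult's law: Kᵢ = Pᵢˢᵃᵗ/P = Pᵢˢᵃᵗ/101.2.
  K_A = 170.2/101.2 = 1.681818, K_B = 117.8/101.2 = 1.164032, K_C = 114.2/101.2 = 1.128458, K_D = 39.6/101.2 = 0.391304
Iterate (Newton) starting at ψ = 0.69:
  ψ = 0.6900: g = -0.05386, g' = -0.3348 → ψ = 0.5291
  ψ = 0.5291: g = -0.00525, g' = -0.2754 → ψ = 0.5100
  ψ = 0.5100: g = -0.00005, g' = -0.2704 → ψ = 0.5099
Converged at ψ = 0.5099.

ψ = 0.5099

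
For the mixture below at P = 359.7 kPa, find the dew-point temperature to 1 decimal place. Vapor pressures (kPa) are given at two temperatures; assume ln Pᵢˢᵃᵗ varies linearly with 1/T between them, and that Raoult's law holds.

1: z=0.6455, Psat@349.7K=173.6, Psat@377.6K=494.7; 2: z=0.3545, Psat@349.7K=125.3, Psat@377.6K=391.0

Dew-point temperature: Σzᵢ·P/Pᵢˢᵃᵗ(T) = 1. Interpolate ln Pᵢˢᵃᵗ = aᵢ + bᵢ/T.
  T = 349.7 K: ΣzᵢP/Pᵢˢᵃᵗ = 2.3551
  T = 377.6 K: ΣzᵢP/Pᵢˢᵃᵗ = 0.7955
  T = 363.6 K: ΣzᵢP/Pᵢˢᵃᵗ = 1.3428
  T = 370.6 K: ΣzᵢP/Pᵢˢᵃᵗ = 1.0284
  T = 374.1 K: ΣzᵢP/Pᵢˢᵃᵗ = 0.9034
  T = 372.4 K: ΣzᵢP/Pᵢˢᵃᵗ = 0.9618
  T = 371.5 K: ΣzᵢP/Pᵢˢᵃᵗ = 0.9944
  T = 371.1 K: ΣzᵢP/Pᵢˢᵃᵗ = 1.0093
Interpolating between 371.1 K and 371.5 K gives T ≈ 371.3 K.

T = 371.3 K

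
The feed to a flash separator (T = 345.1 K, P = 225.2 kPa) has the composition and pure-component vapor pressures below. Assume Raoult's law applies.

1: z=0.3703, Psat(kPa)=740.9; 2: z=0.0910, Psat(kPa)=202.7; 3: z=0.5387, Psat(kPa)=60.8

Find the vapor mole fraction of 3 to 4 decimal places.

y_3 = 0.1847

Raoult's law: Kᵢ = Pᵢˢᵃᵗ/P = Pᵢˢᵃᵗ/225.2.
  K_1 = 740.9/225.2 = 3.289964, K_2 = 202.7/225.2 = 0.900089, K_3 = 60.8/225.2 = 0.269982
Newton–Raphson from V/F = 0.5:
  V/F = 0.5000: g = -0.23356, g' = -1.1351 → V/F = 0.2942
  V/F = 0.2942: g = -0.00358, g' = -1.1597 → V/F = 0.2911
Converged at V/F = 0.2911.
Compositions from xᵢ = zᵢ/(1+V/F(Kᵢ−1)), yᵢ = Kᵢxᵢ:
  1: x = 0.2222, y = 0.7309
  2: x = 0.0937, y = 0.0844
  3: x = 0.6841, y = 0.1847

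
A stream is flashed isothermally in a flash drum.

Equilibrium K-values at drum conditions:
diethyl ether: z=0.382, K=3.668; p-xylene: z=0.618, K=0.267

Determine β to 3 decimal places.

β = 0.290

Binary case is linear: z₁(K₁−1)(1+β(K₂−1)) + z₂(K₂−1)(1+β(K₁−1)) = 0
⇒ β = [z₁(K₁−1)+z₂(K₂−1)] / [−(K₁−1)(K₂−1)] = 0.5662/1.9556 = 0.290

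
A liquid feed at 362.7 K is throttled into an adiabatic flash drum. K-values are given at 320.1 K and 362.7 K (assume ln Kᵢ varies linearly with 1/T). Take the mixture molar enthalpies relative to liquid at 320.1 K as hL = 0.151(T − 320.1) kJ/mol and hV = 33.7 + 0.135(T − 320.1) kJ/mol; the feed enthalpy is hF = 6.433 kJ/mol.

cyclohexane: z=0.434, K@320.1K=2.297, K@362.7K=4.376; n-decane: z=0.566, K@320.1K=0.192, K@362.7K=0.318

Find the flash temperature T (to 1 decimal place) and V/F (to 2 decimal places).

Adiabatic flash: solve Rachford–Rice at each trial T, then check hF = ψ·hV(T) + (1−ψ)·hL(T).
  T = 320.1 K: K = (2.297, 0.192), RR gives ψ = 0.101, H_out = 3.395 kJ/mol
  T = 362.7 K: K = (4.376, 0.318), RR gives ψ = 0.469, H_out = 21.909 kJ/mol
  T = 341.4 K: K = (3.235, 0.251), RR gives ψ = 0.326, H_out = 14.098 kJ/mol
  T = 330.8 K: K = (2.743, 0.221), RR gives ψ = 0.232, H_out = 9.400 kJ/mol
  T = 325.5 K: K = (2.516, 0.206), RR gives ψ = 0.173, H_out = 6.643 kJ/mol
  T = 322.8 K: K = (2.405, 0.199), RR gives ψ = 0.139, H_out = 5.085 kJ/mol
  T = 324.1 K: K = (2.458, 0.202), RR gives ψ = 0.156, H_out = 5.850 kJ/mol
Linear interpolation between T = 324.1 (H_out = 5.850) and T = 325.5 (H_out = 6.643) on hF = 6.433 gives T ≈ 325.1 K, at which ψ = 0.17.

T = 325.1 K, V/F = 0.17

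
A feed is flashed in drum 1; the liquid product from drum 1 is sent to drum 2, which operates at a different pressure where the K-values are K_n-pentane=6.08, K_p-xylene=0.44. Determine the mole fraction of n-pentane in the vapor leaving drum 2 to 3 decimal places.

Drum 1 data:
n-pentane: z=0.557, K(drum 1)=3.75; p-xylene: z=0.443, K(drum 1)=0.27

y_n-pentane (drum 2) = 0.604

Drum 1:
Rachford–Rice: g(ψ₁) = Σ zᵢ(Kᵢ−1)/(1+ψ₁(Kᵢ−1)) = 0.
g(0) = ΣzᵢKᵢ − 1 = 1.208 and g(1) = 1 − Σzᵢ/Kᵢ = -0.789, so a root lies in (0, 1).
Binary case is linear: z₁(K₁−1)(1+ψ₁(K₂−1)) + z₂(K₂−1)(1+ψ₁(K₁−1)) = 0
⇒ ψ₁ = [z₁(K₁−1)+z₂(K₂−1)] / [−(K₁−1)(K₂−1)] = 1.2084/2.0075 = 0.602
Drum-1 compositions:
  n-pentane: x = 0.210, y = 0.787
  p-xylene: x = 0.790, y = 0.213
Drum-2 feed = drum-1 liquid: z₂ = (0.2098, 0.7902).
Drum 2:
Let ψ₂ = V/F and solve Σ zᵢ(Kᵢ−1)/(1+ψ₂(Kᵢ−1)) = 0.
Feasibility: ΣzᵢKᵢ = 1.623, Σzᵢ/Kᵢ = 1.830 — both > 1, two phases present.
Binary case is linear: z₁(K₁−1)(1+ψ₂(K₂−1)) + z₂(K₂−1)(1+ψ₂(K₁−1)) = 0
⇒ ψ₂ = [z₁(K₁−1)+z₂(K₂−1)] / [−(K₁−1)(K₂−1)] = 0.6231/2.8448 = 0.219
  n-pentane: x = 0.099, y = 0.604
  p-xylene: x = 0.901, y = 0.396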